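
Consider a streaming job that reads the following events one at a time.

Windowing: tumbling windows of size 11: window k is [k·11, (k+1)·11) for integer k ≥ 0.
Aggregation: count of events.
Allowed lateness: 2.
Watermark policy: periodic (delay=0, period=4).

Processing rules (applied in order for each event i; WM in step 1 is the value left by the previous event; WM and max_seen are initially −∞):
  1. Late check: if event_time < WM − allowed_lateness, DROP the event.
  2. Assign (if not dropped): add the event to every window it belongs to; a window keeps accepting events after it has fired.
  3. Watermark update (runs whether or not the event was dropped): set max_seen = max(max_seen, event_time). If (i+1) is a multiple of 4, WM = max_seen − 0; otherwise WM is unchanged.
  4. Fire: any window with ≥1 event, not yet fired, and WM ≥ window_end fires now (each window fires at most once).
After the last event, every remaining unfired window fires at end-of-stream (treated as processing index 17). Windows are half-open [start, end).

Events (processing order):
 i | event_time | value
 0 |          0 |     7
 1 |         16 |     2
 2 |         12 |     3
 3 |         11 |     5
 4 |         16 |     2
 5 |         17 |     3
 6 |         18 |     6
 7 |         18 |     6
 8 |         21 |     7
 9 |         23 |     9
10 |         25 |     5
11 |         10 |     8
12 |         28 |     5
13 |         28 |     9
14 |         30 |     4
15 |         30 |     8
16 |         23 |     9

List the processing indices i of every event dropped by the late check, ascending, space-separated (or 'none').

11 16

i=0 t=0 v=7: → [0,11); WM=−∞
i=1 t=16 v=2: → [11,22); WM=−∞
i=2 t=12 v=3: → [11,22); WM=−∞
i=3 t=11 v=5: → [11,22); WM=16; [0,11) fires=1
i=4 t=16 v=2: → [11,22); WM=16
i=5 t=17 v=3: → [11,22); WM=16
i=6 t=18 v=6: → [11,22); WM=16
i=7 t=18 v=6: → [11,22); WM=18
i=8 t=21 v=7: → [11,22); WM=18
i=9 t=23 v=9: → [22,33); WM=18
i=10 t=25 v=5: → [22,33); WM=18
i=11 t=10 v=8: DROP (t<18-2); WM=25; [11,22) fires=8
i=12 t=28 v=5: → [22,33); WM=25
i=13 t=28 v=9: → [22,33); WM=25
i=14 t=30 v=4: → [22,33); WM=25
i=15 t=30 v=8: → [22,33); WM=30
i=16 t=23 v=9: DROP (t<30-2); WM=30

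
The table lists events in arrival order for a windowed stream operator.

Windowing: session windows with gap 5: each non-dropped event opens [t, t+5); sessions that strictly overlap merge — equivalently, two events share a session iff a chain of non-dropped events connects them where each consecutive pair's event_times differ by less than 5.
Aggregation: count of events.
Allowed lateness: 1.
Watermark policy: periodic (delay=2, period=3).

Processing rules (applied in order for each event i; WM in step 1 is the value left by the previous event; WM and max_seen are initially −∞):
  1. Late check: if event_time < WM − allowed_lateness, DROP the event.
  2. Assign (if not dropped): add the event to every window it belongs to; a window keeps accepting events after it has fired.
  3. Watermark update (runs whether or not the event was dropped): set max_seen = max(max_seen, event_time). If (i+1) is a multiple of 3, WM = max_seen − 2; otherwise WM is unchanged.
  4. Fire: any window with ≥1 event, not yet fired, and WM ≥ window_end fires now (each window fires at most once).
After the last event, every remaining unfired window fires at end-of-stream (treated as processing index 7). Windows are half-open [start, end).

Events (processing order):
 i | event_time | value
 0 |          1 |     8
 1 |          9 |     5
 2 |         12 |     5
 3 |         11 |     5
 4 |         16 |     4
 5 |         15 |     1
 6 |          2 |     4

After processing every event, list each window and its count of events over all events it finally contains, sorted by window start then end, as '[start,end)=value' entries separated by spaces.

[1,6)=1 [9,21)=5

i=0 t=1 v=8: → [1,6); WM=−∞
i=1 t=9 v=5: → [9,14); WM=−∞
i=2 t=12 v=5: → [9,17); WM=10
i=3 t=11 v=5: → [9,17); WM=10
i=4 t=16 v=4: → [9,21); WM=10
i=5 t=15 v=1: → [9,21); WM=14
i=6 t=2 v=4: DROP (t<14-1); WM=14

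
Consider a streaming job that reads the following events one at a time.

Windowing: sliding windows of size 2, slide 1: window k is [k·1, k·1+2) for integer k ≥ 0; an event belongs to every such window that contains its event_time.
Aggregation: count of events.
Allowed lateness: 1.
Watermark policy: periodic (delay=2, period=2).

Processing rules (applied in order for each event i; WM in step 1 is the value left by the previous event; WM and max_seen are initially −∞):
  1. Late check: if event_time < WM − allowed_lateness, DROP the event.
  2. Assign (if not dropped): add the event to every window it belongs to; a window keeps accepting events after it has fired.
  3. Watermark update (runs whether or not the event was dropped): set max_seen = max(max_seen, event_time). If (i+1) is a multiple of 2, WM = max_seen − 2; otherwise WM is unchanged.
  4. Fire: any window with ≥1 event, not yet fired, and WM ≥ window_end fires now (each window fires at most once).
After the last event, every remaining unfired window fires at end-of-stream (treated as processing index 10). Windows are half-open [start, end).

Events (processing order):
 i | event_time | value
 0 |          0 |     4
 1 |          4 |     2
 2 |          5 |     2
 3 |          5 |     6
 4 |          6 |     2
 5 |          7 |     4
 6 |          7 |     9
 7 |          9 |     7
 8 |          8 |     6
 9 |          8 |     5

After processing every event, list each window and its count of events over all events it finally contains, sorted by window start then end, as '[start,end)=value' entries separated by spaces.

i=0 t=0 v=4: → [0,2); WM=−∞
i=1 t=4 v=2: → [4,6),[3,5); WM=2; [0,2) fires=1
i=2 t=5 v=2: → [5,7),[4,6); WM=2
i=3 t=5 v=6: → [5,7),[4,6); WM=3
i=4 t=6 v=2: → [6,8),[5,7); WM=3
i=5 t=7 v=4: → [7,9),[6,8); WM=5; [3,5) fires=1
i=6 t=7 v=9: → [7,9),[6,8); WM=5
i=7 t=9 v=7: → [9,11),[8,10); WM=7; [4,6) fires=3 [5,7) fires=3
i=8 t=8 v=6: → [8,10),[7,9); WM=7
i=9 t=8 v=5: → [8,10),[7,9); WM=7

[0,2)=1 [3,5)=1 [4,6)=3 [5,7)=3 [6,8)=3 [7,9)=4 [8,10)=3 [9,11)=1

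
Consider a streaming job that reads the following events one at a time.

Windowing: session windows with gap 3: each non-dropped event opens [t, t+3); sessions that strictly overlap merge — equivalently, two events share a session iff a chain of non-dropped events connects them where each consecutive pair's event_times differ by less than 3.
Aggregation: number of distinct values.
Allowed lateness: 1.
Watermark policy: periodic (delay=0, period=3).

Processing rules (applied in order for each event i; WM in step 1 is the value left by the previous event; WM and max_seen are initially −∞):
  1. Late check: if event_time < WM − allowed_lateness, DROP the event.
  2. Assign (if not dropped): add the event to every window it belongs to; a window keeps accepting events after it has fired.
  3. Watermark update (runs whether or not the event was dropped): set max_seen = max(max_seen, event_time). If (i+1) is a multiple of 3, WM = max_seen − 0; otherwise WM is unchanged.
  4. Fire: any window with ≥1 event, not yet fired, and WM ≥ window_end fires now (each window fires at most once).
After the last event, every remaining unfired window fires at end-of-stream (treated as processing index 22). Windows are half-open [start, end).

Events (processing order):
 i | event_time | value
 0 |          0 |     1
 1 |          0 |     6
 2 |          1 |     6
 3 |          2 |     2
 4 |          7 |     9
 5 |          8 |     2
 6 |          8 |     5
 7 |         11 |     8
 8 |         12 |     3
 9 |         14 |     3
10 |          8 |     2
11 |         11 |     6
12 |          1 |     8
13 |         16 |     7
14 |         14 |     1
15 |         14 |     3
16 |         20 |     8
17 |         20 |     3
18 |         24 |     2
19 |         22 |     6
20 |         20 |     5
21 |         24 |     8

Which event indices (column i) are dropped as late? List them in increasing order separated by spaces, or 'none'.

i=0 t=0 v=1: → [0,3); WM=−∞
i=1 t=0 v=6: → [0,3); WM=−∞
i=2 t=1 v=6: → [0,4); WM=1
i=3 t=2 v=2: → [0,5); WM=1
i=4 t=7 v=9: → [7,10); WM=1
i=5 t=8 v=2: → [7,11); WM=8
i=6 t=8 v=5: → [7,11); WM=8
i=7 t=11 v=8: → [11,14); WM=8
i=8 t=12 v=3: → [11,15); WM=12
i=9 t=14 v=3: → [11,17); WM=12
i=10 t=8 v=2: DROP (t<12-1); WM=12
i=11 t=11 v=6: → [11,17); WM=14
i=12 t=1 v=8: DROP (t<14-1); WM=14
i=13 t=16 v=7: → [11,19); WM=14
i=14 t=14 v=1: → [11,19); WM=16
i=15 t=14 v=3: DROP (t<16-1); WM=16
i=16 t=20 v=8: → [20,23); WM=16
i=17 t=20 v=3: → [20,23); WM=20
i=18 t=24 v=2: → [24,27); WM=20
i=19 t=22 v=6: → [20,27); WM=20
i=20 t=20 v=5: → [20,27); WM=24
i=21 t=24 v=8: → [20,27); WM=24

10 12 15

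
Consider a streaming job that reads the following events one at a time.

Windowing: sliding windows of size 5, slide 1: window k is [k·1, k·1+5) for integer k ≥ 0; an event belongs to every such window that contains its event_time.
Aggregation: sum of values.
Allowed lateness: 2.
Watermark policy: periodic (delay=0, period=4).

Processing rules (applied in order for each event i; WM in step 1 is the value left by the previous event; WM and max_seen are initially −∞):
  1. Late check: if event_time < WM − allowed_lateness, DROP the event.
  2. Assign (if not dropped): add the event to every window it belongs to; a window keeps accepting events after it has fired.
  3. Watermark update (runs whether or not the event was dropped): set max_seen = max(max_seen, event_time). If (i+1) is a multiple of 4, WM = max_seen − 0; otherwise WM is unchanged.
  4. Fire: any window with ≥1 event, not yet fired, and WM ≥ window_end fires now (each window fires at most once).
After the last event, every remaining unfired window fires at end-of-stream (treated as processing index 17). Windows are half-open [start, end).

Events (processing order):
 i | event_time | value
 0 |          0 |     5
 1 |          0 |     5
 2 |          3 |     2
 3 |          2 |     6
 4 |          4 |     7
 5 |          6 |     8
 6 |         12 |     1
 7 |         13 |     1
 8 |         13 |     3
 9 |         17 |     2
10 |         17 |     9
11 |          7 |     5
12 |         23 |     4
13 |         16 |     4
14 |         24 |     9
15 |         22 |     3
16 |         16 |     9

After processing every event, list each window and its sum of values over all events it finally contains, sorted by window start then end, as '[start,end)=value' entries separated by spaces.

i=0 t=0 v=5: → [0,5); WM=−∞
i=1 t=0 v=5: → [0,5); WM=−∞
i=2 t=3 v=2: → [3,8),[2,7),[1,6),[0,5); WM=−∞
i=3 t=2 v=6: → [2,7),[1,6),[0,5); WM=3
i=4 t=4 v=7: → [4,9),[3,8),[2,7),[1,6),[0,5); WM=3
i=5 t=6 v=8: → [6,11),[5,10),[4,9),[3,8),[2,7); WM=3
i=6 t=12 v=1: → [12,17),[11,16),[10,15),[9,14),[8,13); WM=3
i=7 t=13 v=1: → [13,18),[12,17),[11,16),[10,15),[9,14); WM=13; [0,5) fires=25 [1,6) fires=15 [2,7) fires=23 [3,8) fires=17 [4,9) fires=15 [5,10) fires=8 [6,11) fires=8 [8,13) fires=1
i=8 t=13 v=3: → [13,18),[12,17),[11,16),[10,15),[9,14); WM=13
i=9 t=17 v=2: → [17,22),[16,21),[15,20),[14,19),[13,18); WM=13
i=10 t=17 v=9: → [17,22),[16,21),[15,20),[14,19),[13,18); WM=13
i=11 t=7 v=5: DROP (t<13-2); WM=17; [9,14) fires=5 [10,15) fires=5 [11,16) fires=5 [12,17) fires=5
i=12 t=23 v=4: → [23,28),[22,27),[21,26),[20,25),[19,24); WM=17
i=13 t=16 v=4: → [16,21),[15,20),[14,19),[13,18),[12,17); WM=17
i=14 t=24 v=9: → [24,29),[23,28),[22,27),[21,26),[20,25); WM=17
i=15 t=22 v=3: → [22,27),[21,26),[20,25),[19,24),[18,23); WM=24; [13,18) fires=19 [14,19) fires=15 [15,20) fires=15 [16,21) fires=15 [17,22) fires=11 [18,23) fires=3 [19,24) fires=7
i=16 t=16 v=9: DROP (t<24-2); WM=24

[0,5)=25 [1,6)=15 [2,7)=23 [3,8)=17 [4,9)=15 [5,10)=8 [6,11)=8 [8,13)=1 [9,14)=5 [10,15)=5 [11,16)=5 [12,17)=9 [13,18)=19 [14,19)=15 [15,20)=15 [16,21)=15 [17,22)=11 [18,23)=3 [19,24)=7 [20,25)=16 [21,26)=16 [22,27)=16 [23,28)=13 [24,29)=9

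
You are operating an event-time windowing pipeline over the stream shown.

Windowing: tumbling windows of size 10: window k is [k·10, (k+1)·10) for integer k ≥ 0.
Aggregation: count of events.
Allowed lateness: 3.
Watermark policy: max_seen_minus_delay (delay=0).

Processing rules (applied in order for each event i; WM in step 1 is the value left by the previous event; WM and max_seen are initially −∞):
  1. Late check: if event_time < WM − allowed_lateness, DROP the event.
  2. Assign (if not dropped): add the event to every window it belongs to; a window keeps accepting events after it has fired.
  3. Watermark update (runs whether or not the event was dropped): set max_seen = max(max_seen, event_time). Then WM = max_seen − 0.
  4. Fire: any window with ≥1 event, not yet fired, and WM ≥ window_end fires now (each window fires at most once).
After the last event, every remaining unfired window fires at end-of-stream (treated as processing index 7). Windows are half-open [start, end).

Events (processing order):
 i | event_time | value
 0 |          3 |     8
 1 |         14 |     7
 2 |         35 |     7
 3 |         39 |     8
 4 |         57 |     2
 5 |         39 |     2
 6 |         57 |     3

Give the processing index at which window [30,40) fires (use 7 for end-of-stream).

i=0 t=3 v=8: → [0,10); WM=3
i=1 t=14 v=7: → [10,20); WM=14; [0,10) fires=1
i=2 t=35 v=7: → [30,40); WM=35; [10,20) fires=1
i=3 t=39 v=8: → [30,40); WM=39
i=4 t=57 v=2: → [50,60); WM=57; [30,40) fires=2
i=5 t=39 v=2: DROP (t<57-3); WM=57
i=6 t=57 v=3: → [50,60); WM=57

4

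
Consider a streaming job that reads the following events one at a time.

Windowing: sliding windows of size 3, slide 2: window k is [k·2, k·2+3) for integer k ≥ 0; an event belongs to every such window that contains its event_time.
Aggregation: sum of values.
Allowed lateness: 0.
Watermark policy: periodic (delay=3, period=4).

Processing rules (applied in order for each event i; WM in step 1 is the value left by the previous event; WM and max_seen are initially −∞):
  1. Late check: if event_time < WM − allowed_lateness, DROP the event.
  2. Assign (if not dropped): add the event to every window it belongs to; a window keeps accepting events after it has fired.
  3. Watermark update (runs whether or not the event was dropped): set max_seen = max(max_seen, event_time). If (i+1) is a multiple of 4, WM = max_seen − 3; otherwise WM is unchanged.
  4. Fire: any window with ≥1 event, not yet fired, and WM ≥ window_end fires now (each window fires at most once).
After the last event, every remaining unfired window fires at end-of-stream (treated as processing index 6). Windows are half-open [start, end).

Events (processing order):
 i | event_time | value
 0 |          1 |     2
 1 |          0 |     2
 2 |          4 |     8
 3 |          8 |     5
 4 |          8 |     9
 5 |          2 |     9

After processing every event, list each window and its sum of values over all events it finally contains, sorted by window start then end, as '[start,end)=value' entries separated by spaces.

[0,3)=4 [2,5)=8 [4,7)=8 [6,9)=14 [8,11)=14

i=0 t=1 v=2: → [0,3); WM=−∞
i=1 t=0 v=2: → [0,3); WM=−∞
i=2 t=4 v=8: → [4,7),[2,5); WM=−∞
i=3 t=8 v=5: → [8,11),[6,9); WM=5; [0,3) fires=4 [2,5) fires=8
i=4 t=8 v=9: → [8,11),[6,9); WM=5
i=5 t=2 v=9: DROP (t<5-0); WM=5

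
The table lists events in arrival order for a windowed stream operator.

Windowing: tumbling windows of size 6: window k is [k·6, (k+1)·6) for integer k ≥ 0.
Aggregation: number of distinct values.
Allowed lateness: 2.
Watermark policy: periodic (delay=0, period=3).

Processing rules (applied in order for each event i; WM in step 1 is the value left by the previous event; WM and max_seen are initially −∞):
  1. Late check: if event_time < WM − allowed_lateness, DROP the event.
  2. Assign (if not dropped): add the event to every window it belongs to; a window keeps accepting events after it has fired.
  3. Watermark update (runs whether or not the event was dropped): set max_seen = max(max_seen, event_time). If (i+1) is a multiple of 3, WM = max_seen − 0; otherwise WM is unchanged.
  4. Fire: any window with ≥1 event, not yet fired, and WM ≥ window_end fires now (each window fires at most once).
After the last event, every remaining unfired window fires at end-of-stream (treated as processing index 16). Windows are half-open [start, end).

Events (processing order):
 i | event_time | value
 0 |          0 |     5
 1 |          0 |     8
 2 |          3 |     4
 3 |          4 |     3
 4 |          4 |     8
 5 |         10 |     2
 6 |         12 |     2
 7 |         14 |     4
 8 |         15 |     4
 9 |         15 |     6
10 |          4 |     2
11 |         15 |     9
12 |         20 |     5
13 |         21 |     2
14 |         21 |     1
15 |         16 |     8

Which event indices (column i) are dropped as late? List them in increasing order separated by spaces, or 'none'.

10 15

i=0 t=0 v=5: → [0,6); WM=−∞
i=1 t=0 v=8: → [0,6); WM=−∞
i=2 t=3 v=4: → [0,6); WM=3
i=3 t=4 v=3: → [0,6); WM=3
i=4 t=4 v=8: → [0,6); WM=3
i=5 t=10 v=2: → [6,12); WM=10; [0,6) fires=4
i=6 t=12 v=2: → [12,18); WM=10
i=7 t=14 v=4: → [12,18); WM=10
i=8 t=15 v=4: → [12,18); WM=15; [6,12) fires=1
i=9 t=15 v=6: → [12,18); WM=15
i=10 t=4 v=2: DROP (t<15-2); WM=15
i=11 t=15 v=9: → [12,18); WM=15
i=12 t=20 v=5: → [18,24); WM=15
i=13 t=21 v=2: → [18,24); WM=15
i=14 t=21 v=1: → [18,24); WM=21; [12,18) fires=4
i=15 t=16 v=8: DROP (t<21-2); WM=21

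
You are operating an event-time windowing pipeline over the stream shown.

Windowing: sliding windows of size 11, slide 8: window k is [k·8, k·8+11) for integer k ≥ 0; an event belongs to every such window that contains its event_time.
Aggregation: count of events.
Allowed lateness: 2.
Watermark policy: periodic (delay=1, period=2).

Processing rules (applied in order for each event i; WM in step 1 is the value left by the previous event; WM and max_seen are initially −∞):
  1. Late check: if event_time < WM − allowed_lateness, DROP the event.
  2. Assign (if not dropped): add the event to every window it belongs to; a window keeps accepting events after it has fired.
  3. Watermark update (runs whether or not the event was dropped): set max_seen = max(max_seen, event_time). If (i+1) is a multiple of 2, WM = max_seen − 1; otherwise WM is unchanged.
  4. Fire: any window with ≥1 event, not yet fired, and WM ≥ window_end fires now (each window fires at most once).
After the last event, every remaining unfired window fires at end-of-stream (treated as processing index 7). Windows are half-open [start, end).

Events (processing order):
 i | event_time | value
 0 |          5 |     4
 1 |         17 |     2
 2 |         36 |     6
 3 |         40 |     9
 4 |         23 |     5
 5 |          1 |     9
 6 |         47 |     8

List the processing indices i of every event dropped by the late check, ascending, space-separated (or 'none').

i=0 t=5 v=4: → [0,11); WM=−∞
i=1 t=17 v=2: → [16,27),[8,19); WM=16; [0,11) fires=1
i=2 t=36 v=6: → [32,43); WM=16
i=3 t=40 v=9: → [40,51),[32,43); WM=39; [8,19) fires=1 [16,27) fires=1
i=4 t=23 v=5: DROP (t<39-2); WM=39
i=5 t=1 v=9: DROP (t<39-2); WM=39
i=6 t=47 v=8: → [40,51); WM=39

4 5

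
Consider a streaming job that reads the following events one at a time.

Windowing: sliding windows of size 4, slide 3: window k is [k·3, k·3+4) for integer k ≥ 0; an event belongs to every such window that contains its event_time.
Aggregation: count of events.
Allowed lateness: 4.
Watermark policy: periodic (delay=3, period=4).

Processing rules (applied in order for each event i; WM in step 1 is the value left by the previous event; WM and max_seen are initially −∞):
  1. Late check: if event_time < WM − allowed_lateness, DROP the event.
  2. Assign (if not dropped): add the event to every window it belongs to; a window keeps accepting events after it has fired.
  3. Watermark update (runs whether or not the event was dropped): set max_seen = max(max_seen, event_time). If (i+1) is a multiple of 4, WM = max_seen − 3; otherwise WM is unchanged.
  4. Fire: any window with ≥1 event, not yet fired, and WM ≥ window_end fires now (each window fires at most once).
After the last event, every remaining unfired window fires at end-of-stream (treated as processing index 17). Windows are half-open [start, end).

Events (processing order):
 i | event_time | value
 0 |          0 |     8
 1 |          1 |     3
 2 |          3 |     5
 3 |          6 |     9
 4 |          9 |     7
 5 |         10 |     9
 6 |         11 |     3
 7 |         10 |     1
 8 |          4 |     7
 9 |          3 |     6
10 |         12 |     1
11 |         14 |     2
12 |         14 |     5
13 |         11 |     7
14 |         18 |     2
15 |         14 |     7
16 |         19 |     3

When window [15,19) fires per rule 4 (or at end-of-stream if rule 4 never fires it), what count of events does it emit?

i=0 t=0 v=8: → [0,4); WM=−∞
i=1 t=1 v=3: → [0,4); WM=−∞
i=2 t=3 v=5: → [3,7),[0,4); WM=−∞
i=3 t=6 v=9: → [6,10),[3,7); WM=3
i=4 t=9 v=7: → [9,13),[6,10); WM=3
i=5 t=10 v=9: → [9,13); WM=3
i=6 t=11 v=3: → [9,13); WM=3
i=7 t=10 v=1: → [9,13); WM=8; [0,4) fires=3 [3,7) fires=2
i=8 t=4 v=7: → [3,7); WM=8
i=9 t=3 v=6: DROP (t<8-4); WM=8
i=10 t=12 v=1: → [12,16),[9,13); WM=8
i=11 t=14 v=2: → [12,16); WM=11; [6,10) fires=2
i=12 t=14 v=5: → [12,16); WM=11
i=13 t=11 v=7: → [9,13); WM=11
i=14 t=18 v=2: → [18,22),[15,19); WM=11
i=15 t=14 v=7: → [12,16); WM=15; [9,13) fires=6
i=16 t=19 v=3: → [18,22); WM=15

1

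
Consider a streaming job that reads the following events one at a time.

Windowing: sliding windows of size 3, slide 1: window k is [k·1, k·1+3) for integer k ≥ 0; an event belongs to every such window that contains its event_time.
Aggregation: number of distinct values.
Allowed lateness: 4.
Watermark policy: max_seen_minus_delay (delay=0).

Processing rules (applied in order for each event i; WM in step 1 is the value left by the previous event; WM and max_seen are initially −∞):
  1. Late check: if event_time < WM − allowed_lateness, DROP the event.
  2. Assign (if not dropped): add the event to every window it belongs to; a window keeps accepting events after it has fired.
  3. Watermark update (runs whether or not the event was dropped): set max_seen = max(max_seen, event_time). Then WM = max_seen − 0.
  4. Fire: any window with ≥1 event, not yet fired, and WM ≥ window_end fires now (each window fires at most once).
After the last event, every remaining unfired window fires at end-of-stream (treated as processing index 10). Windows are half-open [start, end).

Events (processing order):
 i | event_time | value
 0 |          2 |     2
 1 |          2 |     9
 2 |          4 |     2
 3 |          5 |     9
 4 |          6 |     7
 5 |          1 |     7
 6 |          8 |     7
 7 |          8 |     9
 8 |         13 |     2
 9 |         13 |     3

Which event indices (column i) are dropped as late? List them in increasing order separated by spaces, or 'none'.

i=0 t=2 v=2: → [2,5),[1,4),[0,3); WM=2
i=1 t=2 v=9: → [2,5),[1,4),[0,3); WM=2
i=2 t=4 v=2: → [4,7),[3,6),[2,5); WM=4; [0,3) fires=2 [1,4) fires=2
i=3 t=5 v=9: → [5,8),[4,7),[3,6); WM=5; [2,5) fires=2
i=4 t=6 v=7: → [6,9),[5,8),[4,7); WM=6; [3,6) fires=2
i=5 t=1 v=7: DROP (t<6-4); WM=6
i=6 t=8 v=7: → [8,11),[7,10),[6,9); WM=8; [4,7) fires=3 [5,8) fires=2
i=7 t=8 v=9: → [8,11),[7,10),[6,9); WM=8
i=8 t=13 v=2: → [13,16),[12,15),[11,14); WM=13; [6,9) fires=2 [7,10) fires=2 [8,11) fires=2
i=9 t=13 v=3: → [13,16),[12,15),[11,14); WM=13

5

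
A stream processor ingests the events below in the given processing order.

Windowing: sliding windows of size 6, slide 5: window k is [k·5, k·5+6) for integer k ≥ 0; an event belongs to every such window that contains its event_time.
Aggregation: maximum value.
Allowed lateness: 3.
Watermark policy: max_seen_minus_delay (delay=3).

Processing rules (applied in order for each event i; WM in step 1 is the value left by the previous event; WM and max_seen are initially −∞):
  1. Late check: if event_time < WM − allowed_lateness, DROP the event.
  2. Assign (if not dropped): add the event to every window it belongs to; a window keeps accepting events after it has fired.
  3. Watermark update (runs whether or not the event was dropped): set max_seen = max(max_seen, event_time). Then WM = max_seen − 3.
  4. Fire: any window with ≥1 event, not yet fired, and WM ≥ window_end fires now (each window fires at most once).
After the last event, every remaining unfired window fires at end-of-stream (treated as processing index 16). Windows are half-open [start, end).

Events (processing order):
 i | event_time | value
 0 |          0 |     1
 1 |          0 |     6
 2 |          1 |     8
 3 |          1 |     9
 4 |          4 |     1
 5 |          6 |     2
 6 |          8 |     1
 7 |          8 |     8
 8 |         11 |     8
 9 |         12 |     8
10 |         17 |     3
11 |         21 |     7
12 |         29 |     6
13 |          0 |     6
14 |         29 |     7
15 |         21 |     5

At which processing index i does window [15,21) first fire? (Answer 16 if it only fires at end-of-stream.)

i=0 t=0 v=1: → [0,6); WM=-3
i=1 t=0 v=6: → [0,6); WM=-3
i=2 t=1 v=8: → [0,6); WM=-2
i=3 t=1 v=9: → [0,6); WM=-2
i=4 t=4 v=1: → [0,6); WM=1
i=5 t=6 v=2: → [5,11); WM=3
i=6 t=8 v=1: → [5,11); WM=5
i=7 t=8 v=8: → [5,11); WM=5
i=8 t=11 v=8: → [10,16); WM=8; [0,6) fires=9
i=9 t=12 v=8: → [10,16); WM=9
i=10 t=17 v=3: → [15,21); WM=14; [5,11) fires=8
i=11 t=21 v=7: → [20,26); WM=18; [10,16) fires=8
i=12 t=29 v=6: → [25,31); WM=26; [15,21) fires=3 [20,26) fires=7
i=13 t=0 v=6: DROP (t<26-3); WM=26
i=14 t=29 v=7: → [25,31); WM=26
i=15 t=21 v=5: DROP (t<26-3); WM=26

12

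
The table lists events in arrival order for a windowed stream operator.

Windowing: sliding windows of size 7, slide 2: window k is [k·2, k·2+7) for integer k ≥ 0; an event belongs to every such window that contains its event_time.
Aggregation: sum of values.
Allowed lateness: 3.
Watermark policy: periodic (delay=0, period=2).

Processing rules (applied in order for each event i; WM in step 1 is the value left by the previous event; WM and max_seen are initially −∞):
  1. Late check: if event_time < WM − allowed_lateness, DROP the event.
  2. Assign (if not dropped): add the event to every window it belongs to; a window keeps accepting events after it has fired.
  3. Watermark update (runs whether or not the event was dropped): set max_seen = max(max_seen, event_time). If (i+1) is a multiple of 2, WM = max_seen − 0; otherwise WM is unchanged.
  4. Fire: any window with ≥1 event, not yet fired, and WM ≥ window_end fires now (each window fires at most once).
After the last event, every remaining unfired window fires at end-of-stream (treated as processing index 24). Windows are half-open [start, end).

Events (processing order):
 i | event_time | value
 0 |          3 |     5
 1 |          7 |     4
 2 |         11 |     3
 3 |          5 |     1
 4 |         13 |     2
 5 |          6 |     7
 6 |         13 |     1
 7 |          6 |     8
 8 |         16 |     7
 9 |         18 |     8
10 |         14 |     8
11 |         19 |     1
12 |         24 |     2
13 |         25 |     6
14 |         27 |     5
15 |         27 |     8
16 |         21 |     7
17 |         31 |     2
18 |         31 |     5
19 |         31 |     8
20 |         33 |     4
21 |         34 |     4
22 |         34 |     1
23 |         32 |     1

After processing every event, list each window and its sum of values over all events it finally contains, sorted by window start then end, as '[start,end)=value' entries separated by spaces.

[0,7)=6 [2,9)=10 [4,11)=5 [6,13)=7 [8,15)=6 [10,17)=13 [12,19)=18 [14,21)=16 [16,23)=16 [18,25)=11 [20,27)=8 [22,29)=21 [24,31)=21 [26,33)=29 [28,35)=25 [30,37)=25 [32,39)=10 [34,41)=5

i=0 t=3 v=5: → [2,9),[0,7); WM=−∞
i=1 t=7 v=4: → [6,13),[4,11),[2,9); WM=7; [0,7) fires=5
i=2 t=11 v=3: → [10,17),[8,15),[6,13); WM=7
i=3 t=5 v=1: → [4,11),[2,9),[0,7); WM=11; [2,9) fires=10 [4,11) fires=5
i=4 t=13 v=2: → [12,19),[10,17),[8,15); WM=11
i=5 t=6 v=7: DROP (t<11-3); WM=13; [6,13) fires=7
i=6 t=13 v=1: → [12,19),[10,17),[8,15); WM=13
i=7 t=6 v=8: DROP (t<13-3); WM=13
i=8 t=16 v=7: → [16,23),[14,21),[12,19),[10,17); WM=13
i=9 t=18 v=8: → [18,25),[16,23),[14,21),[12,19); WM=18; [8,15) fires=6 [10,17) fires=13
i=10 t=14 v=8: DROP (t<18-3); WM=18
i=11 t=19 v=1: → [18,25),[16,23),[14,21); WM=19; [12,19) fires=18
i=12 t=24 v=2: → [24,31),[22,29),[20,27),[18,25); WM=19
i=13 t=25 v=6: → [24,31),[22,29),[20,27); WM=25; [14,21) fires=16 [16,23) fires=16 [18,25) fires=11
i=14 t=27 v=5: → [26,33),[24,31),[22,29); WM=25
i=15 t=27 v=8: → [26,33),[24,31),[22,29); WM=27; [20,27) fires=8
i=16 t=21 v=7: DROP (t<27-3); WM=27
i=17 t=31 v=2: → [30,37),[28,35),[26,33); WM=31; [22,29) fires=21 [24,31) fires=21
i=18 t=31 v=5: → [30,37),[28,35),[26,33); WM=31
i=19 t=31 v=8: → [30,37),[28,35),[26,33); WM=31
i=20 t=33 v=4: → [32,39),[30,37),[28,35); WM=31
i=21 t=34 v=4: → [34,41),[32,39),[30,37),[28,35); WM=34; [26,33) fires=28
i=22 t=34 v=1: → [34,41),[32,39),[30,37),[28,35); WM=34
i=23 t=32 v=1: → [32,39),[30,37),[28,35),[26,33); WM=34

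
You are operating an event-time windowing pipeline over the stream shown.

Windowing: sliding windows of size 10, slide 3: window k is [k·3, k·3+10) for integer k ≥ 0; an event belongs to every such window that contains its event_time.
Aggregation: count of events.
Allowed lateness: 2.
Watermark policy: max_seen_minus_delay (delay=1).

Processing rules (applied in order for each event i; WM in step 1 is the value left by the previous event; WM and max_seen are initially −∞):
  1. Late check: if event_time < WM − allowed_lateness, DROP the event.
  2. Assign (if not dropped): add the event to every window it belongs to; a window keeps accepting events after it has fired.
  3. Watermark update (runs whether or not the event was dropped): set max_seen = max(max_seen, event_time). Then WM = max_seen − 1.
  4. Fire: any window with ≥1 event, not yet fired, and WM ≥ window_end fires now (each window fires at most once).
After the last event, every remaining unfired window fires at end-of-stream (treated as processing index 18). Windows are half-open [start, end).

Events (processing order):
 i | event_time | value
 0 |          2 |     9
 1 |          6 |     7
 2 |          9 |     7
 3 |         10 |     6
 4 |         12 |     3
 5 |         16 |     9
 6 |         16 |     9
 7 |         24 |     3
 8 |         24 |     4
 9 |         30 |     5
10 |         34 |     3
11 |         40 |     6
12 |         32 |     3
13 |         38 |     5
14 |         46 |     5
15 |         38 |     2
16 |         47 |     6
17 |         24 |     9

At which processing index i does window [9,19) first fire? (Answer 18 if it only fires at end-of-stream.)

7

i=0 t=2 v=9: → [0,10); WM=1
i=1 t=6 v=7: → [6,16),[3,13),[0,10); WM=5
i=2 t=9 v=7: → [9,19),[6,16),[3,13),[0,10); WM=8
i=3 t=10 v=6: → [9,19),[6,16),[3,13); WM=9
i=4 t=12 v=3: → [12,22),[9,19),[6,16),[3,13); WM=11; [0,10) fires=3
i=5 t=16 v=9: → [15,25),[12,22),[9,19); WM=15; [3,13) fires=4
i=6 t=16 v=9: → [15,25),[12,22),[9,19); WM=15
i=7 t=24 v=3: → [24,34),[21,31),[18,28),[15,25); WM=23; [6,16) fires=4 [9,19) fires=5 [12,22) fires=3
i=8 t=24 v=4: → [24,34),[21,31),[18,28),[15,25); WM=23
i=9 t=30 v=5: → [30,40),[27,37),[24,34),[21,31); WM=29; [15,25) fires=4 [18,28) fires=2
i=10 t=34 v=3: → [33,43),[30,40),[27,37); WM=33; [21,31) fires=3
i=11 t=40 v=6: → [39,49),[36,46),[33,43); WM=39; [24,34) fires=3 [27,37) fires=2
i=12 t=32 v=3: DROP (t<39-2); WM=39
i=13 t=38 v=5: → [36,46),[33,43),[30,40); WM=39
i=14 t=46 v=5: → [45,55),[42,52),[39,49); WM=45; [30,40) fires=3 [33,43) fires=3
i=15 t=38 v=2: DROP (t<45-2); WM=45
i=16 t=47 v=6: → [45,55),[42,52),[39,49); WM=46; [36,46) fires=2
i=17 t=24 v=9: DROP (t<46-2); WM=46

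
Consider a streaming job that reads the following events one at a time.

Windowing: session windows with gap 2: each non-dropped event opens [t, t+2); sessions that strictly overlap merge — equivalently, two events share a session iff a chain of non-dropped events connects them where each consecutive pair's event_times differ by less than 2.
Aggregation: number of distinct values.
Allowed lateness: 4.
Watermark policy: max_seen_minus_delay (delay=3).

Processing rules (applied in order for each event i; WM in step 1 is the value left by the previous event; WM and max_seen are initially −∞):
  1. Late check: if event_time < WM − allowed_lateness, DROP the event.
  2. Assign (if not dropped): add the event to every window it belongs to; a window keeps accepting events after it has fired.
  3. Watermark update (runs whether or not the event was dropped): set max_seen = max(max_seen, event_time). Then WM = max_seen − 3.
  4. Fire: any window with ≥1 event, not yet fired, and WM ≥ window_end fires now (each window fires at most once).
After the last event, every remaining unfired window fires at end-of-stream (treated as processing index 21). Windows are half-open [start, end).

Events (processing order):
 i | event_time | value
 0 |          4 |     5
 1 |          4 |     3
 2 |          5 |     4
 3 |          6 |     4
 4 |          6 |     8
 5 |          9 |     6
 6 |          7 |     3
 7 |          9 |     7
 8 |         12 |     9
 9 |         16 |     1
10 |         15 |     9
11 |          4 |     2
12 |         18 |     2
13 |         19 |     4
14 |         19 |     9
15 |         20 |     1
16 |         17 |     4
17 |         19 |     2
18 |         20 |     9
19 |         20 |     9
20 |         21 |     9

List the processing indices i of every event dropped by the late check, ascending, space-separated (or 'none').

11

i=0 t=4 v=5: → [4,6); WM=1
i=1 t=4 v=3: → [4,6); WM=1
i=2 t=5 v=4: → [4,7); WM=2
i=3 t=6 v=4: → [4,8); WM=3
i=4 t=6 v=8: → [4,8); WM=3
i=5 t=9 v=6: → [9,11); WM=6
i=6 t=7 v=3: → [4,9); WM=6
i=7 t=9 v=7: → [9,11); WM=6
i=8 t=12 v=9: → [12,14); WM=9
i=9 t=16 v=1: → [16,18); WM=13
i=10 t=15 v=9: → [15,18); WM=13
i=11 t=4 v=2: DROP (t<13-4); WM=13
i=12 t=18 v=2: → [18,20); WM=15
i=13 t=19 v=4: → [18,21); WM=16
i=14 t=19 v=9: → [18,21); WM=16
i=15 t=20 v=1: → [18,22); WM=17
i=16 t=17 v=4: → [15,22); WM=17
i=17 t=19 v=2: → [15,22); WM=17
i=18 t=20 v=9: → [15,22); WM=17
i=19 t=20 v=9: → [15,22); WM=17
i=20 t=21 v=9: → [15,23); WM=18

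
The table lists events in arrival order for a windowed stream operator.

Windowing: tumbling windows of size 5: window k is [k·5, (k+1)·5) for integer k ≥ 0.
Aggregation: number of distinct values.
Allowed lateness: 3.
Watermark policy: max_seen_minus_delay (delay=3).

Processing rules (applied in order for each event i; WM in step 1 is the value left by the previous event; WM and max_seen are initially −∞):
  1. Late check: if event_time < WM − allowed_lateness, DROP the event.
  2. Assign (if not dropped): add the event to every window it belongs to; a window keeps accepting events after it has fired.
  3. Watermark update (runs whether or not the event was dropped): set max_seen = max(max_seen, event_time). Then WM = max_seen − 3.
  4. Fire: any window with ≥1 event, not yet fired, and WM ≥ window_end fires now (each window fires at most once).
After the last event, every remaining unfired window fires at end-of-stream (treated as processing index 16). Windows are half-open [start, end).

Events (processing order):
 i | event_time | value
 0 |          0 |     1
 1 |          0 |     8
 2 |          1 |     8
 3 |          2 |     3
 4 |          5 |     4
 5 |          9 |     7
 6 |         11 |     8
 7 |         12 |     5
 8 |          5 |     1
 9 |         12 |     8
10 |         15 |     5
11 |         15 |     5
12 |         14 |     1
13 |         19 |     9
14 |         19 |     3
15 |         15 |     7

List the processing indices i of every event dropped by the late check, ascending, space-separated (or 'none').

i=0 t=0 v=1: → [0,5); WM=-3
i=1 t=0 v=8: → [0,5); WM=-3
i=2 t=1 v=8: → [0,5); WM=-2
i=3 t=2 v=3: → [0,5); WM=-1
i=4 t=5 v=4: → [5,10); WM=2
i=5 t=9 v=7: → [5,10); WM=6; [0,5) fires=3
i=6 t=11 v=8: → [10,15); WM=8
i=7 t=12 v=5: → [10,15); WM=9
i=8 t=5 v=1: DROP (t<9-3); WM=9
i=9 t=12 v=8: → [10,15); WM=9
i=10 t=15 v=5: → [15,20); WM=12; [5,10) fires=2
i=11 t=15 v=5: → [15,20); WM=12
i=12 t=14 v=1: → [10,15); WM=12
i=13 t=19 v=9: → [15,20); WM=16; [10,15) fires=3
i=14 t=19 v=3: → [15,20); WM=16
i=15 t=15 v=7: → [15,20); WM=16

8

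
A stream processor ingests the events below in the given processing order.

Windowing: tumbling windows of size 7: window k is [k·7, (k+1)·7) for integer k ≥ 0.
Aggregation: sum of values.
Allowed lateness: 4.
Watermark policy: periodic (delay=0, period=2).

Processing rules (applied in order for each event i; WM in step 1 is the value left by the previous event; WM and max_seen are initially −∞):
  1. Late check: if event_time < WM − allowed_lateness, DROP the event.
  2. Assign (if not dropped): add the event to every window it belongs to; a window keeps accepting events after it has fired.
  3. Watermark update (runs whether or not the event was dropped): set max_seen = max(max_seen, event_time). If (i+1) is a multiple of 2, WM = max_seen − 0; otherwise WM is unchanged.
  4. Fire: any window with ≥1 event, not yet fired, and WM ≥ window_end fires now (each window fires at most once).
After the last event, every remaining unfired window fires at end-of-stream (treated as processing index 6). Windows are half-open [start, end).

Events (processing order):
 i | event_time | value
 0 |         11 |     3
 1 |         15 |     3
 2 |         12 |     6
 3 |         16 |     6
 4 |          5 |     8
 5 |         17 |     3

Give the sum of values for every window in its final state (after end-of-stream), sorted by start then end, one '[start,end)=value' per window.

[7,14)=9 [14,21)=12

i=0 t=11 v=3: → [7,14); WM=−∞
i=1 t=15 v=3: → [14,21); WM=15; [7,14) fires=3
i=2 t=12 v=6: → [7,14); WM=15
i=3 t=16 v=6: → [14,21); WM=16
i=4 t=5 v=8: DROP (t<16-4); WM=16
i=5 t=17 v=3: → [14,21); WM=17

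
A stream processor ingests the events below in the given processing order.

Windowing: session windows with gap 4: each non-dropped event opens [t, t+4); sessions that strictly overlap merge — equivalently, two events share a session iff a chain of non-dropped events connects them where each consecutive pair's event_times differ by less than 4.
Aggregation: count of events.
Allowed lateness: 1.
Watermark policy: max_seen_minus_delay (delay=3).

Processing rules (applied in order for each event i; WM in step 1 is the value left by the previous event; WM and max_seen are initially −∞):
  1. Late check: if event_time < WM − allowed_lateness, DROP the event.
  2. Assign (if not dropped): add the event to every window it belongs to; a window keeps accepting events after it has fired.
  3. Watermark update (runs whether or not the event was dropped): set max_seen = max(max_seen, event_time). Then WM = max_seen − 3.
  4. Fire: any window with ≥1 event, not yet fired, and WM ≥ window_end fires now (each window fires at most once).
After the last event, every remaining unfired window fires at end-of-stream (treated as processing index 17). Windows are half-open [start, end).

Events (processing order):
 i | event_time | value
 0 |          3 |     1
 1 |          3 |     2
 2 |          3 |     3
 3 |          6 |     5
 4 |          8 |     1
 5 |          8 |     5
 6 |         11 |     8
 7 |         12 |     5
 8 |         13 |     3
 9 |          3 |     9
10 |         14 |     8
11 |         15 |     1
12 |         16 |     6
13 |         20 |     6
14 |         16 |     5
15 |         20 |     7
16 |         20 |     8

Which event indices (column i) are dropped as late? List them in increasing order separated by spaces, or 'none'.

9

i=0 t=3 v=1: → [3,7); WM=0
i=1 t=3 v=2: → [3,7); WM=0
i=2 t=3 v=3: → [3,7); WM=0
i=3 t=6 v=5: → [3,10); WM=3
i=4 t=8 v=1: → [3,12); WM=5
i=5 t=8 v=5: → [3,12); WM=5
i=6 t=11 v=8: → [3,15); WM=8
i=7 t=12 v=5: → [3,16); WM=9
i=8 t=13 v=3: → [3,17); WM=10
i=9 t=3 v=9: DROP (t<10-1); WM=10
i=10 t=14 v=8: → [3,18); WM=11
i=11 t=15 v=1: → [3,19); WM=12
i=12 t=16 v=6: → [3,20); WM=13
i=13 t=20 v=6: → [20,24); WM=17
i=14 t=16 v=5: → [3,20); WM=17
i=15 t=20 v=7: → [20,24); WM=17
i=16 t=20 v=8: → [20,24); WM=17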